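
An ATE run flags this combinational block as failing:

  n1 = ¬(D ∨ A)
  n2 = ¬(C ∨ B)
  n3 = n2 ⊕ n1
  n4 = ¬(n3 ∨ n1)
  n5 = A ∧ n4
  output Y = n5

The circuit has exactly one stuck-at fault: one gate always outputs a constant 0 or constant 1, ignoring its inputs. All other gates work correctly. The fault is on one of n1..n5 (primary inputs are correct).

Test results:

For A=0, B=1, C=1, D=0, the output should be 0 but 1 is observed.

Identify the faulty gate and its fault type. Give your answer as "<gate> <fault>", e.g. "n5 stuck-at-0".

Fault-free values for test 1 (A=0, B=1, C=1, D=0): n1=1, n2=0, n3=1, n4=0, n5=0, giving Y=0. Observed 1.
Test 1: faults giving observed 1 are {n5 stuck-at-1}.
Only n5 stuck-at-1 is consistent with every test.

n5 stuck-at-1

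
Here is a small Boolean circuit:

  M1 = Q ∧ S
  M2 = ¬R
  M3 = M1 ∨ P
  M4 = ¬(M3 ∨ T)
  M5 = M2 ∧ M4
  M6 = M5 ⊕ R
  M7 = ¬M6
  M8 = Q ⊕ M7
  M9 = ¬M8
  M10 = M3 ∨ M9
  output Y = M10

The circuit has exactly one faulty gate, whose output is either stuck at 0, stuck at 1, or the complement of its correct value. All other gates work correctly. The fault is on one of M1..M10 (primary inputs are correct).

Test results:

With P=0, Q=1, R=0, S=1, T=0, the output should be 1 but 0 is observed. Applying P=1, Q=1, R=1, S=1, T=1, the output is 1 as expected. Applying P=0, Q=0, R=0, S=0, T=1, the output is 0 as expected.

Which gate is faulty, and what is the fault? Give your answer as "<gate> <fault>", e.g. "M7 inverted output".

Fault-free values for test 1 (P=0, Q=1, R=0, S=1, T=0): M1=1, M2=1, M3=1, M4=0, M5=0, M6=0, M7=1, M8=0, M9=1, M10=1, giving Y=1. Observed 0.
Test 1: faults giving observed 0 are {M1 stuck-at-0, M1 inverted output, M3 stuck-at-0, M3 inverted output, M10 stuck-at-0, M10 inverted output}.
Test 2 (P=1, Q=1, R=1, S=1, T=1): fault-free M1=1, M2=0, M3=1, M4=0, M5=0, M6=1, M7=0, M8=1, M9=0, M10=1 → 1; observed 1. Eliminates M3 stuck-at-0, M3 inverted output, M10 stuck-at-0, M10 inverted output.
Test 3 (P=0, Q=0, R=0, S=0, T=1): fault-free M1=0, M2=1, M3=0, M4=0, M5=0, M6=0, M7=1, M8=1, M9=0, M10=0 → 0; observed 0. Eliminates M1 inverted output.
Only M1 stuck-at-0 is consistent with every test.

M1 stuck-at-0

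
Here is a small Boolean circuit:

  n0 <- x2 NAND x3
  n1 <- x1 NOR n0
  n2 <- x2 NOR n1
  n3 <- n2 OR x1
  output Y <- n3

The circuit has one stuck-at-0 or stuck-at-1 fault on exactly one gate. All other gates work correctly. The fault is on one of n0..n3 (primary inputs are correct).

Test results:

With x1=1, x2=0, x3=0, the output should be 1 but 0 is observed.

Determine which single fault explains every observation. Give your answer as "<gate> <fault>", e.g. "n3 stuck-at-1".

Fault-free values for test 1 (x1=1, x2=0, x3=0): n0=1, n1=0, n2=1, n3=1, giving Y=1. Observed 0.
Test 1: faults giving observed 0 are {n3 stuck-at-0}.
Only n3 stuck-at-0 is consistent with every test.

n3 stuck-at-0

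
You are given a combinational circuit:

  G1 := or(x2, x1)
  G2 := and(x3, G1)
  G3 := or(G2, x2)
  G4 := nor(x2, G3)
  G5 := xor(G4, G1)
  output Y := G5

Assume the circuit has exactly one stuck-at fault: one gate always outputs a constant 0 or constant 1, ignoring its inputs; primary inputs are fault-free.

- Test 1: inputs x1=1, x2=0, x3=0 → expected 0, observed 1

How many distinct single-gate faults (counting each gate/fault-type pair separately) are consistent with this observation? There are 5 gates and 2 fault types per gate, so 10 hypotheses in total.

Fault-free: G1=1, G2=0, G3=0, G4=1, G5=0 → 0. Observed 1.
  G1 stuck-at-0: output 1 ✓
  G1 stuck-at-1: output 0 ✗
  G2 stuck-at-0: output 0 ✗
  G2 stuck-at-1: output 1 ✓
  G3 stuck-at-0: output 0 ✗
  G3 stuck-at-1: output 1 ✓
  G4 stuck-at-0: output 1 ✓
  G4 stuck-at-1: output 0 ✗
  G5 stuck-at-0: output 0 ✗
  G5 stuck-at-1: output 1 ✓
Consistent faults: {G1 stuck-at-0, G2 stuck-at-1, G3 stuck-at-1, G4 stuck-at-0, G5 stuck-at-1} — 5 in all.

5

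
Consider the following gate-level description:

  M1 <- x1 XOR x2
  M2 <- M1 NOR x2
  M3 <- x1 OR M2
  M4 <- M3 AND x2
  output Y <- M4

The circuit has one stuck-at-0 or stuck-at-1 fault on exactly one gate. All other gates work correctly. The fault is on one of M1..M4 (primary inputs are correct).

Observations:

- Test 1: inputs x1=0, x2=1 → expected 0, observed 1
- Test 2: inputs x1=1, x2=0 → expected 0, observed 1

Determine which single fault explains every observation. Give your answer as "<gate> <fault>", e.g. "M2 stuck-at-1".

M4 stuck-at-1

Fault-free values for test 1 (x1=0, x2=1): M1=1, M2=0, M3=0, M4=0, giving Y=0. Observed 1.
Test 1: faults giving observed 1 are {M2 stuck-at-1, M3 stuck-at-1, M4 stuck-at-1}.
Test 2 (x1=1, x2=0): fault-free M1=1, M2=0, M3=1, M4=0 → 0; observed 1. Eliminates M2 stuck-at-1, M3 stuck-at-1.
Only M4 stuck-at-1 is consistent with every test.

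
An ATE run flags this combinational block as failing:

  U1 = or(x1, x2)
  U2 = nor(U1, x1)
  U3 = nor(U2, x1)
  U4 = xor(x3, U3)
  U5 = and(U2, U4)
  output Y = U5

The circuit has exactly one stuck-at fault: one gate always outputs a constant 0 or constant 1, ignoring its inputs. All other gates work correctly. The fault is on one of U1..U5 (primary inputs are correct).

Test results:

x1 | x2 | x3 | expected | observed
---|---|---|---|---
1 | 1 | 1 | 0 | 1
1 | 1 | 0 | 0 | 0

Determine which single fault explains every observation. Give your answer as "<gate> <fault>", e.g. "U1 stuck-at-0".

Fault-free values for test 1 (x1=1, x2=1, x3=1): U1=1, U2=0, U3=0, U4=1, U5=0, giving Y=0. Observed 1.
Test 1: faults giving observed 1 are {U2 stuck-at-1, U5 stuck-at-1}.
Test 2 (x1=1, x2=1, x3=0): fault-free U1=1, U2=0, U3=0, U4=0, U5=0 → 0; observed 0. Eliminates U5 stuck-at-1.
Only U2 stuck-at-1 is consistent with every test.

U2 stuck-at-1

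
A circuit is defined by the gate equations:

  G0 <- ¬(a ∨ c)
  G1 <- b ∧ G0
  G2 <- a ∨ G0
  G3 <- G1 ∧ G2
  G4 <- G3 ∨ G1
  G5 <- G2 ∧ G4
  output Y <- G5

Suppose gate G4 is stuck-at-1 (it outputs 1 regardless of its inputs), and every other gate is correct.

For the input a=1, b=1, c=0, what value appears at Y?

Propagate with G4 forced: G0=0, G1=0, G2=1, G3=0, G4=1 [stuck-at-1], G5=1.
So Y = 1. (Without the fault it would be 0.)

1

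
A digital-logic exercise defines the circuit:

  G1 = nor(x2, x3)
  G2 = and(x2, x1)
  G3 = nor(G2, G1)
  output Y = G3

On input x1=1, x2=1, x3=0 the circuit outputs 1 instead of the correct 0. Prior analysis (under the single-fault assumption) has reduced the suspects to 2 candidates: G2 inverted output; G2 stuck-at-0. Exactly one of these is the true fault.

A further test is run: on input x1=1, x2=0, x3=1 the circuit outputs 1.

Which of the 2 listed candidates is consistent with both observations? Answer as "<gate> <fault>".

G2 stuck-at-0

Evaluate each candidate on input x1=1, x2=0, x3=1:
  G2 inverted output: G1=0, G2=1 [inverted output], G3=0 → 0 — eliminated
  G2 stuck-at-0: G1=0, G2=0 [stuck-at-0], G3=1 → 1 — matches
Only G2 stuck-at-0 reproduces the observed 1.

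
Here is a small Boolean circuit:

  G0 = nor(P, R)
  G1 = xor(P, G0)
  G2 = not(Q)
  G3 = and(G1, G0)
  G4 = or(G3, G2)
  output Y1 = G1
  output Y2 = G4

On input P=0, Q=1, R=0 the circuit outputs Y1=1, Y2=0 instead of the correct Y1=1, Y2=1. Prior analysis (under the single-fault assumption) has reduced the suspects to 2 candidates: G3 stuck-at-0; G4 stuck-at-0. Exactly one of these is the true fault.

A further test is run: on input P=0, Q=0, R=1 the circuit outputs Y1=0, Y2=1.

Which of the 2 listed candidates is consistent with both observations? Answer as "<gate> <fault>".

Evaluate each candidate on input P=0, Q=0, R=1:
  G3 stuck-at-0: G0=0, G1=0, G2=1, G3=0 [stuck-at-0], G4=1 → Y1=0, Y2=1 — matches
  G4 stuck-at-0: G0=0, G1=0, G2=1, G3=0, G4=0 [stuck-at-0] → Y1=0, Y2=0 — eliminated
Only G3 stuck-at-0 reproduces the observed Y1=0, Y2=1.

G3 stuck-at-0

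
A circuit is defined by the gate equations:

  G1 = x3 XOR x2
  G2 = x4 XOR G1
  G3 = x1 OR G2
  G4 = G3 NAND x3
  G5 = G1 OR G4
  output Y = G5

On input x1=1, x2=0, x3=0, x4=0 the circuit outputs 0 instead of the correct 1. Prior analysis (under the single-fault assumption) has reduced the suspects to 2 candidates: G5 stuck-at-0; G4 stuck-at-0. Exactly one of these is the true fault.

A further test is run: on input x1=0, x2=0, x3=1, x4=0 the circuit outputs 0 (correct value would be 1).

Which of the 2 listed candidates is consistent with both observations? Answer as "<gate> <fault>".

G5 stuck-at-0

Evaluate each candidate on input x1=0, x2=0, x3=1, x4=0:
  G5 stuck-at-0: G1=1, G2=1, G3=1, G4=0, G5=0 [stuck-at-0] → 0 — matches
  G4 stuck-at-0: G1=1, G2=1, G3=1, G4=0 [stuck-at-0], G5=1 → 1 — eliminated
Only G5 stuck-at-0 reproduces the observed 0.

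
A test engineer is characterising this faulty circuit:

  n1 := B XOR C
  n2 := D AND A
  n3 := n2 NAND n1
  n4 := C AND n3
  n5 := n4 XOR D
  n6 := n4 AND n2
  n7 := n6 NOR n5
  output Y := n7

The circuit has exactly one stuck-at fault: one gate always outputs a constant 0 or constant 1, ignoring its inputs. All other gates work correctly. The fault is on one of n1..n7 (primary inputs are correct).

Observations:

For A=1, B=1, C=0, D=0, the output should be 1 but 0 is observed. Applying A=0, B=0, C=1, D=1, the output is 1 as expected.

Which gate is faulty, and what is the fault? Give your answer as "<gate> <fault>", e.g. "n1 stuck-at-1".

n4 stuck-at-1

Fault-free values for test 1 (A=1, B=1, C=0, D=0): n1=1, n2=0, n3=1, n4=0, n5=0, n6=0, n7=1, giving Y=1. Observed 0.
Test 1: faults giving observed 0 are {n4 stuck-at-1, n5 stuck-at-1, n6 stuck-at-1, n7 stuck-at-0}.
Test 2 (A=0, B=0, C=1, D=1): fault-free n1=1, n2=0, n3=1, n4=1, n5=0, n6=0, n7=1 → 1; observed 1. Eliminates n5 stuck-at-1, n6 stuck-at-1, n7 stuck-at-0.
Only n4 stuck-at-1 is consistent with every test.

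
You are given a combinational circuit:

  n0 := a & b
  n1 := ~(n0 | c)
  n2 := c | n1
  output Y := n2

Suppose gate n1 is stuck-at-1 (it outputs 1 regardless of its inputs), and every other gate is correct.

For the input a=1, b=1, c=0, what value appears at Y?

Propagate with n1 forced: n0=1, n1=1 [stuck-at-1], n2=1.
So Y = 1. (Without the fault it would be 0.)

1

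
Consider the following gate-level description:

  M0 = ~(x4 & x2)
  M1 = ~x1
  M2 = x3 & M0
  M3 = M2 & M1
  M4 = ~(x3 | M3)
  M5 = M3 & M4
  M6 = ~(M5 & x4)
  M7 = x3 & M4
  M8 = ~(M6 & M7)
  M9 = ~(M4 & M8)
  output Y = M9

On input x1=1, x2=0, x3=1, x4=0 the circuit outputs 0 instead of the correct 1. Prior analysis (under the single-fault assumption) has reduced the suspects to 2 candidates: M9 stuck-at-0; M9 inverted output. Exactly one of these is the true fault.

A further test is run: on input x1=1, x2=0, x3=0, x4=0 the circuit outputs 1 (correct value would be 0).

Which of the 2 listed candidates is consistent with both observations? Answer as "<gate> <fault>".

M9 inverted output

Evaluate each candidate on input x1=1, x2=0, x3=0, x4=0:
  M9 stuck-at-0: M0=1, M1=0, M2=0, M3=0, M4=1, M5=0, M6=1, M7=0, M8=1, M9=0 [stuck-at-0] → 0 — eliminated
  M9 inverted output: M0=1, M1=0, M2=0, M3=0, M4=1, M5=0, M6=1, M7=0, M8=1, M9=1 [inverted output] → 1 — matches
Only M9 inverted output reproduces the observed 1.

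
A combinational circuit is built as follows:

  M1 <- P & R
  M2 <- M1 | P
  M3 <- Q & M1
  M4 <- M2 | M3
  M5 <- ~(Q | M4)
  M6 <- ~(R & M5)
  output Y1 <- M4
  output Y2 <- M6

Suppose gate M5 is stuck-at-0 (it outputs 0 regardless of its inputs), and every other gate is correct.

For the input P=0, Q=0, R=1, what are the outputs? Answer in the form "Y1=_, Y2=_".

Propagate with M5 forced: M1=0, M2=0, M3=0, M4=0, M5=0 [stuck-at-0], M6=1.
So the outputs are Y1=0, Y2=1. (Without the fault they would be Y1=0, Y2=0.)

Y1=0, Y2=1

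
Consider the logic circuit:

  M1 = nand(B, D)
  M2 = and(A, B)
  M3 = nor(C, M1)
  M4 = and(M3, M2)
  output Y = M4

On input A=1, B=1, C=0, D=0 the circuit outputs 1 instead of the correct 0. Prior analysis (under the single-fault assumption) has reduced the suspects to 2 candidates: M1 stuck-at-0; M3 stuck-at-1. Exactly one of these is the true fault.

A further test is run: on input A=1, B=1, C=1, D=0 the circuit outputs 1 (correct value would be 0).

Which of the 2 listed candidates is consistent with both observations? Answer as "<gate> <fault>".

M3 stuck-at-1

Evaluate each candidate on input A=1, B=1, C=1, D=0:
  M1 stuck-at-0: M1=0 [stuck-at-0], M2=1, M3=0, M4=0 → 0 — eliminated
  M3 stuck-at-1: M1=1, M2=1, M3=1 [stuck-at-1], M4=1 → 1 — matches
Only M3 stuck-at-1 reproduces the observed 1.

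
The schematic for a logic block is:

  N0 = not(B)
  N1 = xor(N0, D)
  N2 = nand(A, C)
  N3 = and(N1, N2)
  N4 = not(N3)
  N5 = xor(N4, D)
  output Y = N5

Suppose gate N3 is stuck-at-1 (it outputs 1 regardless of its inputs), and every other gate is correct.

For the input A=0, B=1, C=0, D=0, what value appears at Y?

Propagate with N3 forced: N0=0, N1=0, N2=1, N3=1 [stuck-at-1], N4=0, N5=0.
So Y = 0. (Without the fault it would be 1.)

0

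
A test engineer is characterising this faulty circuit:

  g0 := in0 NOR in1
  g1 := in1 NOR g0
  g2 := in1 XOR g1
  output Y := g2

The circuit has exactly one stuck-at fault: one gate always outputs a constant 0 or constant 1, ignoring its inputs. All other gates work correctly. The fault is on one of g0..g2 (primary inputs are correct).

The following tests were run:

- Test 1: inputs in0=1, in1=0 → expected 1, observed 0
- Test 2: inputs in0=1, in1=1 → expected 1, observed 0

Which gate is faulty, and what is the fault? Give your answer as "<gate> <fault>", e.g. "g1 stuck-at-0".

g2 stuck-at-0

Fault-free values for test 1 (in0=1, in1=0): g0=0, g1=1, g2=1, giving Y=1. Observed 0.
Test 1: faults giving observed 0 are {g0 stuck-at-1, g1 stuck-at-0, g2 stuck-at-0}.
Test 2 (in0=1, in1=1): fault-free g0=0, g1=0, g2=1 → 1; observed 0. Eliminates g0 stuck-at-1, g1 stuck-at-0.
Only g2 stuck-at-0 is consistent with every test.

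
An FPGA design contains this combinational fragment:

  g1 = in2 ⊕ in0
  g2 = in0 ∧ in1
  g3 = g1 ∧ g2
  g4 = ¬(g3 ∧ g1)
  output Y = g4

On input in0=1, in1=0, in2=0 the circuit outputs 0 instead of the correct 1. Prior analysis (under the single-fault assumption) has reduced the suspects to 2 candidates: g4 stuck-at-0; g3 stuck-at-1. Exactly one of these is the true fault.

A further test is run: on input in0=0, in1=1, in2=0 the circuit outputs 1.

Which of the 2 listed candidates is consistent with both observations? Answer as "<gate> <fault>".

g3 stuck-at-1

Evaluate each candidate on input in0=0, in1=1, in2=0:
  g4 stuck-at-0: g1=0, g2=0, g3=0, g4=0 [stuck-at-0] → 0 — eliminated
  g3 stuck-at-1: g1=0, g2=0, g3=1 [stuck-at-1], g4=1 → 1 — matches
Only g3 stuck-at-1 reproduces the observed 1.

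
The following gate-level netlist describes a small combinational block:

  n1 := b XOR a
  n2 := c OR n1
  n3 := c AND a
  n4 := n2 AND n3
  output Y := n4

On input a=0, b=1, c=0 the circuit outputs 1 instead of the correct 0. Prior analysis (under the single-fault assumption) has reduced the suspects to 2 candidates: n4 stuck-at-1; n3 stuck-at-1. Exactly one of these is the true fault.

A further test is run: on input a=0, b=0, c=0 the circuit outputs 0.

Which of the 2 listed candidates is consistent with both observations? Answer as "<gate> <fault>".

n3 stuck-at-1

Evaluate each candidate on input a=0, b=0, c=0:
  n4 stuck-at-1: n1=0, n2=0, n3=0, n4=1 [stuck-at-1] → 1 — eliminated
  n3 stuck-at-1: n1=0, n2=0, n3=1 [stuck-at-1], n4=0 → 0 — matches
Only n3 stuck-at-1 reproduces the observed 0.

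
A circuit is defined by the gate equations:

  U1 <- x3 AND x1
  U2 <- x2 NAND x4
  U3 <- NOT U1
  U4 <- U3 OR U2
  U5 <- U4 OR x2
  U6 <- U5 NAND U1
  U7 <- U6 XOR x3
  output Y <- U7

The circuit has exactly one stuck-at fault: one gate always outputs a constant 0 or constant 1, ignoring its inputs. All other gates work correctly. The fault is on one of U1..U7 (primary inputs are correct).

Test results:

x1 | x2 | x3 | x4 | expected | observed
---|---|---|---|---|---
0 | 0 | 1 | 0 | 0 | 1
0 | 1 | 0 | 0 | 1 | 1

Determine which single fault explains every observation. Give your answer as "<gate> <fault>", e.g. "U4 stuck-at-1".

Fault-free values for test 1 (x1=0, x2=0, x3=1, x4=0): U1=0, U2=1, U3=1, U4=1, U5=1, U6=1, U7=0, giving Y=0. Observed 1.
Test 1: faults giving observed 1 are {U1 stuck-at-1, U6 stuck-at-0, U7 stuck-at-1}.
Test 2 (x1=0, x2=1, x3=0, x4=0): fault-free U1=0, U2=1, U3=1, U4=1, U5=1, U6=1, U7=1 → 1; observed 1. Eliminates U1 stuck-at-1, U6 stuck-at-0.
Only U7 stuck-at-1 is consistent with every test.

U7 stuck-at-1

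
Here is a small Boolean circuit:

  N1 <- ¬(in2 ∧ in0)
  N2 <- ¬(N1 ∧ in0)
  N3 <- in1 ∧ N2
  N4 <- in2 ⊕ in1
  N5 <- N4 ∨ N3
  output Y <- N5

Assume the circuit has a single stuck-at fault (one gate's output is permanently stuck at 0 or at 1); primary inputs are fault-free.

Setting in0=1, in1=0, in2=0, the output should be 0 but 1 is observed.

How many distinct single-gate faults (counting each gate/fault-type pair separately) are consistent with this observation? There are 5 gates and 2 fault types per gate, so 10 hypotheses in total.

3

Fault-free: N1=1, N2=0, N3=0, N4=0, N5=0 → 0. Observed 1.
  N1 stuck-at-0: output 0 ✗
  N1 stuck-at-1: output 0 ✗
  N2 stuck-at-0: output 0 ✗
  N2 stuck-at-1: output 0 ✗
  N3 stuck-at-0: output 0 ✗
  N3 stuck-at-1: output 1 ✓
  N4 stuck-at-0: output 0 ✗
  N4 stuck-at-1: output 1 ✓
  N5 stuck-at-0: output 0 ✗
  N5 stuck-at-1: output 1 ✓
Consistent faults: {N3 stuck-at-1, N4 stuck-at-1, N5 stuck-at-1} — 3 in all.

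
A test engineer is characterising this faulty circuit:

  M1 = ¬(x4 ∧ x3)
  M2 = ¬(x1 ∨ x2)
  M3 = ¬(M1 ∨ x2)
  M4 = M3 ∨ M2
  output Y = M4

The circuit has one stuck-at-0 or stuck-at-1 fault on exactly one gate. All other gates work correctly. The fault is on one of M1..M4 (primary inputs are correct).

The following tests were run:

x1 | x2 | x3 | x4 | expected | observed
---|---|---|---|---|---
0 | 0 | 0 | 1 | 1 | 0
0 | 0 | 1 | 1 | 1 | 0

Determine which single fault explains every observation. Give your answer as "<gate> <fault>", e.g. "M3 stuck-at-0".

M4 stuck-at-0

Fault-free values for test 1 (x1=0, x2=0, x3=0, x4=1): M1=1, M2=1, M3=0, M4=1, giving Y=1. Observed 0.
Test 1: faults giving observed 0 are {M2 stuck-at-0, M4 stuck-at-0}.
Test 2 (x1=0, x2=0, x3=1, x4=1): fault-free M1=0, M2=1, M3=1, M4=1 → 1; observed 0. Eliminates M2 stuck-at-0.
Only M4 stuck-at-0 is consistent with every test.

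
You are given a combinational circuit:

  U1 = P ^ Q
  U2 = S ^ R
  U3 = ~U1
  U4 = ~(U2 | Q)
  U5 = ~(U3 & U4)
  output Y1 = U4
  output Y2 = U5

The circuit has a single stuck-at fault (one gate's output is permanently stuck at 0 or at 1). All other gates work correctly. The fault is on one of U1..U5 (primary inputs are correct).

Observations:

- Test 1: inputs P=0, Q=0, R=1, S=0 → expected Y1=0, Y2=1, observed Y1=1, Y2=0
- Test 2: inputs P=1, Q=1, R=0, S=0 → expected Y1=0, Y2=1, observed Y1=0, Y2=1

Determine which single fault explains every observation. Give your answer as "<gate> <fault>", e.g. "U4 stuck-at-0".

U2 stuck-at-0

Fault-free values for test 1 (P=0, Q=0, R=1, S=0): U1=0, U2=1, U3=1, U4=0, U5=1, giving Y1=0, Y2=1. Observed Y1=1, Y2=0.
Test 1: faults giving observed Y1=1, Y2=0 are {U2 stuck-at-0, U4 stuck-at-1}.
Test 2 (P=1, Q=1, R=0, S=0): fault-free U1=0, U2=0, U3=1, U4=0, U5=1 → Y1=0, Y2=1; observed Y1=0, Y2=1. Eliminates U4 stuck-at-1.
Only U2 stuck-at-0 is consistent with every test.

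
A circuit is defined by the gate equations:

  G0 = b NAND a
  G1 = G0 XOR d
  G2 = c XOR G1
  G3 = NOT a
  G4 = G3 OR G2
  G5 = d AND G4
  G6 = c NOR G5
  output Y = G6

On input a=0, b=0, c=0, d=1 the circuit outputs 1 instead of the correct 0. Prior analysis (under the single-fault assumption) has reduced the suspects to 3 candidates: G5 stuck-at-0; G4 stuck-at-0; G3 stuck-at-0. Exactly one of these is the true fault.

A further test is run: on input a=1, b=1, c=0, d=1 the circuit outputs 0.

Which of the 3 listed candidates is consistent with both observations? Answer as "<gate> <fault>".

Evaluate each candidate on input a=1, b=1, c=0, d=1:
  G5 stuck-at-0: G0=0, G1=1, G2=1, G3=0, G4=1, G5=0 [stuck-at-0], G6=1 → 1 — eliminated
  G4 stuck-at-0: G0=0, G1=1, G2=1, G3=0, G4=0 [stuck-at-0], G5=0, G6=1 → 1 — eliminated
  G3 stuck-at-0: G0=0, G1=1, G2=1, G3=0 [stuck-at-0], G4=1, G5=1, G6=0 → 0 — matches
Only G3 stuck-at-0 reproduces the observed 0.

G3 stuck-at-0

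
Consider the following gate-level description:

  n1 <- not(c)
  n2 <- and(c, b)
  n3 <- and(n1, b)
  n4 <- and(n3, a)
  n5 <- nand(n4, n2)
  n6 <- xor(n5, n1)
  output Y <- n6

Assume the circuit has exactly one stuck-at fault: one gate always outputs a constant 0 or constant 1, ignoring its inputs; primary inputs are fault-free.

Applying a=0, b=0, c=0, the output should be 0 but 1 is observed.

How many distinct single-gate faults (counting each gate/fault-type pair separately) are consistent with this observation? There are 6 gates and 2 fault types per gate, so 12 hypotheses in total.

Fault-free: n1=1, n2=0, n3=0, n4=0, n5=1, n6=0 → 0. Observed 1.
  n1 stuck-at-0: output 1 ✓
  n1 stuck-at-1: output 0 ✗
  n2 stuck-at-0: output 0 ✗
  n2 stuck-at-1: output 0 ✗
  n3 stuck-at-0: output 0 ✗
  n3 stuck-at-1: output 0 ✗
  n4 stuck-at-0: output 0 ✗
  n4 stuck-at-1: output 0 ✗
  n5 stuck-at-0: output 1 ✓
  n5 stuck-at-1: output 0 ✗
  n6 stuck-at-0: output 0 ✗
  n6 stuck-at-1: output 1 ✓
Consistent faults: {n1 stuck-at-0, n5 stuck-at-0, n6 stuck-at-1} — 3 in all.

3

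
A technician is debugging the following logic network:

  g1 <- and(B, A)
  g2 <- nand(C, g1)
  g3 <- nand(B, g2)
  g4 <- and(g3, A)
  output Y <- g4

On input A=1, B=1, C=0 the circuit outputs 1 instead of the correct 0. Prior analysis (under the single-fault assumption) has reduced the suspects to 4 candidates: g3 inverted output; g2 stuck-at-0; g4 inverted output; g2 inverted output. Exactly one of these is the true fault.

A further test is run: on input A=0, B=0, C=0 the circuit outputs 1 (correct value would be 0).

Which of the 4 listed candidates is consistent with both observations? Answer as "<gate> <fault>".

Evaluate each candidate on input A=0, B=0, C=0:
  g3 inverted output: g1=0, g2=1, g3=0 [inverted output], g4=0 → 0 — eliminated
  g2 stuck-at-0: g1=0, g2=0 [stuck-at-0], g3=1, g4=0 → 0 — eliminated
  g4 inverted output: g1=0, g2=1, g3=1, g4=1 [inverted output] → 1 — matches
  g2 inverted output: g1=0, g2=0 [inverted output], g3=1, g4=0 → 0 — eliminated
Only g4 inverted output reproduces the observed 1.

g4 inverted output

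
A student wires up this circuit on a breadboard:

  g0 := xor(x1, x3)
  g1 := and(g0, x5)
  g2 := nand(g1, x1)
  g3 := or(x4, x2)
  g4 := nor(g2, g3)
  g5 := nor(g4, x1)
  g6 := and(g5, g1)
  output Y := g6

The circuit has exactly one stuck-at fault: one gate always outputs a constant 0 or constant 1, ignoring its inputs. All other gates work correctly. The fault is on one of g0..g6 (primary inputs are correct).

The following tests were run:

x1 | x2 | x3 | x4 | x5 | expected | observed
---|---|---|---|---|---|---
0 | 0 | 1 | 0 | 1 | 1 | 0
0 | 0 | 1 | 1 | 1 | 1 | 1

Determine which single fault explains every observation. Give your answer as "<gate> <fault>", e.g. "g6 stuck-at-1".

g2 stuck-at-0

Fault-free values for test 1 (x1=0, x2=0, x3=1, x4=0, x5=1): g0=1, g1=1, g2=1, g3=0, g4=0, g5=1, g6=1, giving Y=1. Observed 0.
Test 1: faults giving observed 0 are {g0 stuck-at-0, g1 stuck-at-0, g2 stuck-at-0, g4 stuck-at-1, g5 stuck-at-0, g6 stuck-at-0}.
Test 2 (x1=0, x2=0, x3=1, x4=1, x5=1): fault-free g0=1, g1=1, g2=1, g3=1, g4=0, g5=1, g6=1 → 1; observed 1. Eliminates g0 stuck-at-0, g1 stuck-at-0, g4 stuck-at-1, g5 stuck-at-0, g6 stuck-at-0.
Only g2 stuck-at-0 is consistent with every test.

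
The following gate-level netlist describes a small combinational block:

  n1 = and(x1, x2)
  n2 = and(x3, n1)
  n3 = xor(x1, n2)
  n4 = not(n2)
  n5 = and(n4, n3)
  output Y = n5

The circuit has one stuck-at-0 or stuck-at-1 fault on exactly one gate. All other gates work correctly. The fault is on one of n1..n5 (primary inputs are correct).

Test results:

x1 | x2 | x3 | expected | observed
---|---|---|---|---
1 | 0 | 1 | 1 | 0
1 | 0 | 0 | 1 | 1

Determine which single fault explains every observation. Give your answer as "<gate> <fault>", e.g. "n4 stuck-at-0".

Fault-free values for test 1 (x1=1, x2=0, x3=1): n1=0, n2=0, n3=1, n4=1, n5=1, giving Y=1. Observed 0.
Test 1: faults giving observed 0 are {n1 stuck-at-1, n2 stuck-at-1, n3 stuck-at-0, n4 stuck-at-0, n5 stuck-at-0}.
Test 2 (x1=1, x2=0, x3=0): fault-free n1=0, n2=0, n3=1, n4=1, n5=1 → 1; observed 1. Eliminates n2 stuck-at-1, n3 stuck-at-0, n4 stuck-at-0, n5 stuck-at-0.
Only n1 stuck-at-1 is consistent with every test.

n1 stuck-at-1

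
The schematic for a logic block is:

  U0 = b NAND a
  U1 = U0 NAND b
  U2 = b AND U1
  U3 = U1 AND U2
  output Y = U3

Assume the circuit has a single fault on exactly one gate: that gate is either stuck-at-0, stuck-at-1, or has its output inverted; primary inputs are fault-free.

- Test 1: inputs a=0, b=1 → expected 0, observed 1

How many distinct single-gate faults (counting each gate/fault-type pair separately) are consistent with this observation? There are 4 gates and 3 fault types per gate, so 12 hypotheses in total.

6

Fault-free: U0=1, U1=0, U2=0, U3=0 → 0. Observed 1.
  U0 stuck-at-0: output 1 ✓
  U0 stuck-at-1: output 0 ✗
  U0 inverted output: output 1 ✓
  U1 stuck-at-0: output 0 ✗
  U1 stuck-at-1: output 1 ✓
  U1 inverted output: output 1 ✓
  U2 stuck-at-0: output 0 ✗
  U2 stuck-at-1: output 0 ✗
  U2 inverted output: output 0 ✗
  U3 stuck-at-0: output 0 ✗
  U3 stuck-at-1: output 1 ✓
  U3 inverted output: output 1 ✓
Consistent faults: {U0 stuck-at-0, U0 inverted output, U1 stuck-at-1, U1 inverted output, U3 stuck-at-1, U3 inverted output} — 6 in all.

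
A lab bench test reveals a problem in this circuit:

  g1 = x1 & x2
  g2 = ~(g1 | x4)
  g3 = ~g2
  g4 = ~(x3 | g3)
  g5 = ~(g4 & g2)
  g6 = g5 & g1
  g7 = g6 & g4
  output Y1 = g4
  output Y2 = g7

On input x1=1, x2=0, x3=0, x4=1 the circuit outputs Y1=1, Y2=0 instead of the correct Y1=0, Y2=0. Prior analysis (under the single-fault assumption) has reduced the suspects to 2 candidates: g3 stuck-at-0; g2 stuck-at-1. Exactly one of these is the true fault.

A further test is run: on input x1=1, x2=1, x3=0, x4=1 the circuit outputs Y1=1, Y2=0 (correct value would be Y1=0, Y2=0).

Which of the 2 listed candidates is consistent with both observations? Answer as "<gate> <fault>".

g2 stuck-at-1

Evaluate each candidate on input x1=1, x2=1, x3=0, x4=1:
  g3 stuck-at-0: g1=1, g2=0, g3=0 [stuck-at-0], g4=1, g5=1, g6=1, g7=1 → Y1=1, Y2=1 — eliminated
  g2 stuck-at-1: g1=1, g2=1 [stuck-at-1], g3=0, g4=1, g5=0, g6=0, g7=0 → Y1=1, Y2=0 — matches
Only g2 stuck-at-1 reproduces the observed Y1=1, Y2=0.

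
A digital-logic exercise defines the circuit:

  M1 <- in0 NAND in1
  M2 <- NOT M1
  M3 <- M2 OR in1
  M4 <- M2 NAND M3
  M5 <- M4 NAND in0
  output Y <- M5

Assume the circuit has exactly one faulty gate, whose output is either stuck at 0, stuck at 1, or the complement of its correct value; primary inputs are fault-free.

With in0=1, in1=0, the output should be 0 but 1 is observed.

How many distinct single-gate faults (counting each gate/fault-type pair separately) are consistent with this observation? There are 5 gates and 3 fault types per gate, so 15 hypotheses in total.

8

Fault-free: M1=1, M2=0, M3=0, M4=1, M5=0 → 0. Observed 1.
  M1: stuck-at-0, inverted output ✓; others ✗
  M2: stuck-at-1, inverted output ✓; others ✗
  M3: none of the 3 fault types match ✗
  M4: stuck-at-0, inverted output ✓; others ✗
  M5: stuck-at-1, inverted output ✓; others ✗
Consistent faults: {M1 stuck-at-0, M1 inverted output, M2 stuck-at-1, M2 inverted output, M4 stuck-at-0, M4 inverted output, M5 stuck-at-1, M5 inverted output} — 8 in all.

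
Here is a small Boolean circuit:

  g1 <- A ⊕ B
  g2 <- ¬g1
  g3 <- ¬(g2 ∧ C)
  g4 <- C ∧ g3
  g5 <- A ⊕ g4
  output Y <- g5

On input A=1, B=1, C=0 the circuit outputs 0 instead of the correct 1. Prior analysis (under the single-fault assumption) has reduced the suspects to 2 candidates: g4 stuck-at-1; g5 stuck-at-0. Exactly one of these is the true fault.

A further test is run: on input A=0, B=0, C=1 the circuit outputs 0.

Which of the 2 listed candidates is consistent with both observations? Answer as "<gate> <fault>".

g5 stuck-at-0

Evaluate each candidate on input A=0, B=0, C=1:
  g4 stuck-at-1: g1=0, g2=1, g3=0, g4=1 [stuck-at-1], g5=1 → 1 — eliminated
  g5 stuck-at-0: g1=0, g2=1, g3=0, g4=0, g5=0 [stuck-at-0] → 0 — matches
Only g5 stuck-at-0 reproduces the observed 0.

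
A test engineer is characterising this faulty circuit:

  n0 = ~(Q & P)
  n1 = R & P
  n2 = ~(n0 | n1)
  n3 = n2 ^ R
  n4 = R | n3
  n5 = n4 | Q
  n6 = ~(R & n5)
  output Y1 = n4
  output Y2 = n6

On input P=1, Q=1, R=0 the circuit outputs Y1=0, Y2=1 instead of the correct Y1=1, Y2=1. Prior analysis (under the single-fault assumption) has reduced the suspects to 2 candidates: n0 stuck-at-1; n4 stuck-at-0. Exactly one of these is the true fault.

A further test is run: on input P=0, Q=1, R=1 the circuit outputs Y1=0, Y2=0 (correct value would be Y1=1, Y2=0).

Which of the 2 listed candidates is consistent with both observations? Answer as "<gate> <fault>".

Evaluate each candidate on input P=0, Q=1, R=1:
  n0 stuck-at-1: n0=1 [stuck-at-1], n1=0, n2=0, n3=1, n4=1, n5=1, n6=0 → Y1=1, Y2=0 — eliminated
  n4 stuck-at-0: n0=1, n1=0, n2=0, n3=1, n4=0 [stuck-at-0], n5=1, n6=0 → Y1=0, Y2=0 — matches
Only n4 stuck-at-0 reproduces the observed Y1=0, Y2=0.

n4 stuck-at-0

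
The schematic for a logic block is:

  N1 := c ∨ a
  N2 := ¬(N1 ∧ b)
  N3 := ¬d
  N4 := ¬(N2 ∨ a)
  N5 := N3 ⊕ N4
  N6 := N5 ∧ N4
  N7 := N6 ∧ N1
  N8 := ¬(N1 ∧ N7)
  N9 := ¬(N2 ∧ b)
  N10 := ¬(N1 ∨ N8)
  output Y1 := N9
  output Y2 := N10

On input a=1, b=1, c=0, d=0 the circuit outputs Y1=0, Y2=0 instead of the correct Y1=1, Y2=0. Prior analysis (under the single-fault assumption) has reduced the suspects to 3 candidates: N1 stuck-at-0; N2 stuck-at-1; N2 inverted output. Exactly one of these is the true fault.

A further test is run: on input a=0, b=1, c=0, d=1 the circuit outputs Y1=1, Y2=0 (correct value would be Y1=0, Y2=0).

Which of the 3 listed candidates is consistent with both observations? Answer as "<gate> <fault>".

N2 inverted output

Evaluate each candidate on input a=0, b=1, c=0, d=1:
  N1 stuck-at-0: N1=0 [stuck-at-0], N2=1, N3=0, N4=0, N5=0, N6=0, N7=0, N8=1, N9=0, N10=0 → Y1=0, Y2=0 — eliminated
  N2 stuck-at-1: N1=0, N2=1 [stuck-at-1], N3=0, N4=0, N5=0, N6=0, N7=0, N8=1, N9=0, N10=0 → Y1=0, Y2=0 — eliminated
  N2 inverted output: N1=0, N2=0 [inverted output], N3=0, N4=1, N5=1, N6=1, N7=0, N8=1, N9=1, N10=0 → Y1=1, Y2=0 — matches
Only N2 inverted output reproduces the observed Y1=1, Y2=0.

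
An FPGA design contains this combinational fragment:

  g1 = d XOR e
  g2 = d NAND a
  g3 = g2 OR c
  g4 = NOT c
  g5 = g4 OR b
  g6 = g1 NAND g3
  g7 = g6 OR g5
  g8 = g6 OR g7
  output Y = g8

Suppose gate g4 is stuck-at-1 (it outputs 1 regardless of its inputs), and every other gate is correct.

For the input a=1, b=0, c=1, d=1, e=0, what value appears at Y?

1

Propagate with g4 forced: g1=1, g2=0, g3=1, g4=1 [stuck-at-1], g5=1, g6=0, g7=1, g8=1.
So Y = 1. (Without the fault it would be 0.)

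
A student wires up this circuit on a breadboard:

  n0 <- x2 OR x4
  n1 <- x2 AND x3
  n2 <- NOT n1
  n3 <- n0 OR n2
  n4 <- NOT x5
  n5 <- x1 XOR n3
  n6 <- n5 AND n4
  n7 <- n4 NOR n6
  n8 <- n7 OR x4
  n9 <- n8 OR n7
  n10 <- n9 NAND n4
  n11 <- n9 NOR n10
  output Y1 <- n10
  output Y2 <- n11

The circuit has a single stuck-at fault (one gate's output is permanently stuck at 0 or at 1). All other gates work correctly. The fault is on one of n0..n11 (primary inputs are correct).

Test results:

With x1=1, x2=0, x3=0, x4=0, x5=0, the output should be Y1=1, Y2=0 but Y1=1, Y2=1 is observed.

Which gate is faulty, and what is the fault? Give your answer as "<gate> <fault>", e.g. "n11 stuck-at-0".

Fault-free values for test 1 (x1=1, x2=0, x3=0, x4=0, x5=0): n0=0, n1=0, n2=1, n3=1, n4=1, n5=0, n6=0, n7=0, n8=0, n9=0, n10=1, n11=0, giving Y1=1, Y2=0. Observed Y1=1, Y2=1.
Test 1: faults giving observed Y1=1, Y2=1 are {n11 stuck-at-1}.
Only n11 stuck-at-1 is consistent with every test.

n11 stuck-at-1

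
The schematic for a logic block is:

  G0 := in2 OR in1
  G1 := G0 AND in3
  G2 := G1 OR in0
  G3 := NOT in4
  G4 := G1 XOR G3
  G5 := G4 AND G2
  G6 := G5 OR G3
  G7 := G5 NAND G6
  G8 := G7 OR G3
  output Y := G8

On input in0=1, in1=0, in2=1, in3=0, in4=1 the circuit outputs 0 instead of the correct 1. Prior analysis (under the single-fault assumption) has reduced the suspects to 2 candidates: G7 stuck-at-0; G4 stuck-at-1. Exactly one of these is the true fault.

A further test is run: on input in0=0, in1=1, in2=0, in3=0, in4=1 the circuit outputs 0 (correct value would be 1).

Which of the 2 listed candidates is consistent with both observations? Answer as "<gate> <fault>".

G7 stuck-at-0

Evaluate each candidate on input in0=0, in1=1, in2=0, in3=0, in4=1:
  G7 stuck-at-0: G0=1, G1=0, G2=0, G3=0, G4=0, G5=0, G6=0, G7=0 [stuck-at-0], G8=0 → 0 — matches
  G4 stuck-at-1: G0=1, G1=0, G2=0, G3=0, G4=1 [stuck-at-1], G5=0, G6=0, G7=1, G8=1 → 1 — eliminated
Only G7 stuck-at-0 reproduces the observed 0.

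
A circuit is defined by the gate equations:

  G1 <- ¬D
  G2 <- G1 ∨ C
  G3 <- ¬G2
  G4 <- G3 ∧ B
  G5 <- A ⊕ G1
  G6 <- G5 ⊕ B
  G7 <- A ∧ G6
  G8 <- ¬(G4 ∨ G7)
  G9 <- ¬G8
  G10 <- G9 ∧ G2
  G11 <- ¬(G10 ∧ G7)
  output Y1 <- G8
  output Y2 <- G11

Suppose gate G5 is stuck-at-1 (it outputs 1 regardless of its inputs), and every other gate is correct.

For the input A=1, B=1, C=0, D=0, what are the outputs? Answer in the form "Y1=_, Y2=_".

Propagate with G5 forced: G1=1, G2=1, G3=0, G4=0, G5=1 [stuck-at-1], G6=0, G7=0, G8=1, G9=0, G10=0, G11=1.
So the outputs are Y1=1, Y2=1. (Without the fault they would be Y1=0, Y2=0.)

Y1=1, Y2=1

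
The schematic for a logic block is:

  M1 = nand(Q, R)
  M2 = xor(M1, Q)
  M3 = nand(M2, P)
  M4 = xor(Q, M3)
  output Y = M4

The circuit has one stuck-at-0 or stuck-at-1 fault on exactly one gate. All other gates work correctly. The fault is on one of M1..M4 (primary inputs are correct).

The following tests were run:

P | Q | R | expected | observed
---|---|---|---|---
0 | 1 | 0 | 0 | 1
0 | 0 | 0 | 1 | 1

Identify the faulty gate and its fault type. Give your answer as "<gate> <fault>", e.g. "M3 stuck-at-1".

M4 stuck-at-1

Fault-free values for test 1 (P=0, Q=1, R=0): M1=1, M2=0, M3=1, M4=0, giving Y=0. Observed 1.
Test 1: faults giving observed 1 are {M3 stuck-at-0, M4 stuck-at-1}.
Test 2 (P=0, Q=0, R=0): fault-free M1=1, M2=1, M3=1, M4=1 → 1; observed 1. Eliminates M3 stuck-at-0.
Only M4 stuck-at-1 is consistent with every test.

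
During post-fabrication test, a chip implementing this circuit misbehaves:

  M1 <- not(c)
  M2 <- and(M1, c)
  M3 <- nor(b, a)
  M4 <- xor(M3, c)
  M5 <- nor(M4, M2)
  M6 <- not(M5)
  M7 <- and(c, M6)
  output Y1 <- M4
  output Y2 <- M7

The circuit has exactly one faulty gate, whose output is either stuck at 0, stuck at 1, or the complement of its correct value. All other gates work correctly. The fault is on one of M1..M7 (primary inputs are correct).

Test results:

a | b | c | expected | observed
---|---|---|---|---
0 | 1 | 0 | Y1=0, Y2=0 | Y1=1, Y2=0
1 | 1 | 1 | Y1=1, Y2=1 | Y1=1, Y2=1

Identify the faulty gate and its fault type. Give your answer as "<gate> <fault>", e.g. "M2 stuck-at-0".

M4 stuck-at-1

Fault-free values for test 1 (a=0, b=1, c=0): M1=1, M2=0, M3=0, M4=0, M5=1, M6=0, M7=0, giving Y1=0, Y2=0. Observed Y1=1, Y2=0.
Test 1: faults giving observed Y1=1, Y2=0 are {M3 stuck-at-1, M3 inverted output, M4 stuck-at-1, M4 inverted output}.
Test 2 (a=1, b=1, c=1): fault-free M1=0, M2=0, M3=0, M4=1, M5=0, M6=1, M7=1 → Y1=1, Y2=1; observed Y1=1, Y2=1. Eliminates M3 stuck-at-1, M3 inverted output, M4 inverted output.
Only M4 stuck-at-1 is consistent with every test.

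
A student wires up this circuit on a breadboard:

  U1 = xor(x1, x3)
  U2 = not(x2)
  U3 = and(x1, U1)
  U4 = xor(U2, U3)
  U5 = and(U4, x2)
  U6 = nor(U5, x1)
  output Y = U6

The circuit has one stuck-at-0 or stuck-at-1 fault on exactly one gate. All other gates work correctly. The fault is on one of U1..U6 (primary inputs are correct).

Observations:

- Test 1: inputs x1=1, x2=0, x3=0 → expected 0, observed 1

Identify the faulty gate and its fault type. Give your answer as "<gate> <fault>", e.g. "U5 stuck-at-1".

U6 stuck-at-1

Fault-free values for test 1 (x1=1, x2=0, x3=0): U1=1, U2=1, U3=1, U4=0, U5=0, U6=0, giving Y=0. Observed 1.
Test 1: faults giving observed 1 are {U6 stuck-at-1}.
Only U6 stuck-at-1 is consistent with every test.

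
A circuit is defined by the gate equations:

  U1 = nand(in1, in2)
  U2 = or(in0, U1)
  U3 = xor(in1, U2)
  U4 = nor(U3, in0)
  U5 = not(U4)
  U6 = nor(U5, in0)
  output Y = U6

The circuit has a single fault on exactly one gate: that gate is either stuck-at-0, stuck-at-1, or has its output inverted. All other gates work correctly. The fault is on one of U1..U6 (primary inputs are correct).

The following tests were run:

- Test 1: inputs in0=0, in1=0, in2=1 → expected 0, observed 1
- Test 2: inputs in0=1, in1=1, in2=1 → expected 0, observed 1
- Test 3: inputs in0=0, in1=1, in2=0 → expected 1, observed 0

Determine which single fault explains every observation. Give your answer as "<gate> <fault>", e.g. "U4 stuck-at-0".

U6 inverted output

Fault-free values for test 1 (in0=0, in1=0, in2=1): U1=1, U2=1, U3=1, U4=0, U5=1, U6=0, giving Y=0. Observed 1.
Test 1: faults giving observed 1 are {U1 stuck-at-0, U1 inverted output, U2 stuck-at-0, U2 inverted output, U3 stuck-at-0, U3 inverted output, U4 stuck-at-1, U4 inverted output, U5 stuck-at-0, U5 inverted output, U6 stuck-at-1, U6 inverted output}.
Test 2 (in0=1, in1=1, in2=1): fault-free U1=0, U2=1, U3=0, U4=0, U5=1, U6=0 → 0; observed 1. Eliminates U1 stuck-at-0, U1 inverted output, U2 stuck-at-0, U2 inverted output, U3 stuck-at-0, U3 inverted output, U4 stuck-at-1, U4 inverted output, U5 stuck-at-0, U5 inverted output.
Test 3 (in0=0, in1=1, in2=0): fault-free U1=1, U2=1, U3=0, U4=1, U5=0, U6=1 → 1; observed 0. Eliminates U6 stuck-at-1.
Only U6 inverted output is consistent with every test.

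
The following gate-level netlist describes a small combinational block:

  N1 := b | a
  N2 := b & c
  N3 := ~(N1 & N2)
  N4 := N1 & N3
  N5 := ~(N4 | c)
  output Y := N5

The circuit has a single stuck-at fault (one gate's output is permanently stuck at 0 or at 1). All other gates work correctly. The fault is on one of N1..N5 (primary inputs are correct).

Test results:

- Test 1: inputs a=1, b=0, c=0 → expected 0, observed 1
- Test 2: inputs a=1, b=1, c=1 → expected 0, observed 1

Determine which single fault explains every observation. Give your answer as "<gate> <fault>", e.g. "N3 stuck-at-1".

N5 stuck-at-1

Fault-free values for test 1 (a=1, b=0, c=0): N1=1, N2=0, N3=1, N4=1, N5=0, giving Y=0. Observed 1.
Test 1: faults giving observed 1 are {N1 stuck-at-0, N2 stuck-at-1, N3 stuck-at-0, N4 stuck-at-0, N5 stuck-at-1}.
Test 2 (a=1, b=1, c=1): fault-free N1=1, N2=1, N3=0, N4=0, N5=0 → 0; observed 1. Eliminates N1 stuck-at-0, N2 stuck-at-1, N3 stuck-at-0, N4 stuck-at-0.
Only N5 stuck-at-1 is consistent with every test.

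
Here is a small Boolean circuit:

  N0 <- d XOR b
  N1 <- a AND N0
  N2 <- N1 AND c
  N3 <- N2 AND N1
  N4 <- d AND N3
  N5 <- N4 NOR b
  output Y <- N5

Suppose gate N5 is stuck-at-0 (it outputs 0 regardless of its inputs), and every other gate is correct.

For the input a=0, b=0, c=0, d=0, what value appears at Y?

0

Propagate with N5 forced: N0=0, N1=0, N2=0, N3=0, N4=0, N5=0 [stuck-at-0].
So Y = 0. (Without the fault it would be 1.)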